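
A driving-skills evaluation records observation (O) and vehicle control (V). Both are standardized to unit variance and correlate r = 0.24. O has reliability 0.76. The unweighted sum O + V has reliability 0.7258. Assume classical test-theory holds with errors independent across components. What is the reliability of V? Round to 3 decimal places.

0.560

Var(O+V) = 2 + 2·0.24 = 2.480.
True-score variance = ρ_O + ρ_V + 2·0.24, so 0.7258 = (0.76 + ρ_V + 0.48) / 2.480.
ρ_V = 0.7258·2.480 − 0.76 − 0.48 = 0.560.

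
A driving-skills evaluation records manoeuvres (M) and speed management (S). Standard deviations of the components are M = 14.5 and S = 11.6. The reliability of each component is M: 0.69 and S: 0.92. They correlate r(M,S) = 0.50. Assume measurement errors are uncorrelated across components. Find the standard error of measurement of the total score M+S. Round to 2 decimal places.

Var(total) = 344.81 + 168.2 = 513.01.
True-score variance = 268.868 + 168.2 = 437.068, so reliability = 0.8520.
Error variance = 513.01 − 437.068 = 75.9423; SEM = √75.9423 = 8.71.

8.71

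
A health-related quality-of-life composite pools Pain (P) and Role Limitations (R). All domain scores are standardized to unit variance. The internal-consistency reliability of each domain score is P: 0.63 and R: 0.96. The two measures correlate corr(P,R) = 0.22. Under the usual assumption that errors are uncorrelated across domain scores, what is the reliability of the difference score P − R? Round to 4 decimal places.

Var(P−R) = 1 + 1 − 2·0.22 = 2 − 0.44 = 1.56.
Under uncorrelated errors the observed covariances equal the true-score covariances, so only the own-variance terms attenuate.
True-score variance = [0.63 + 0.96] − 0.44 = 1.59 − 0.44 = 1.15.
Reliability = 1.15 / 1.56 = 0.7372.

0.7372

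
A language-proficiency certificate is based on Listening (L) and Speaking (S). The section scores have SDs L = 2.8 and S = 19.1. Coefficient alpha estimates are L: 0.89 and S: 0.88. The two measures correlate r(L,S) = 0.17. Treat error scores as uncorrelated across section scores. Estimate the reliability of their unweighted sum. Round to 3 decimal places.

Var(L+S) = 2.8² + 19.1² + 2·[2.8·19.1·0.17] = 372.65 + 18.1832 = 390.833.
Under uncorrelated errors the observed covariances equal the true-score covariances, so only the own-variance terms attenuate.
True-score variance = [2.8²·0.89 + 19.1²·0.88] + 18.1832 = 328.01 + 18.1832 = 346.194.
Reliability = 346.194 / 390.833 = 0.886.

0.886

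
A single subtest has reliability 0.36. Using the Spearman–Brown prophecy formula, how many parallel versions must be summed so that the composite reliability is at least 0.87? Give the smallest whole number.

12

k ≥ ρ*(1−ρ₁)/(ρ₁(1−ρ*)) = 0.87·0.64 / (0.36·0.13) = 11.897.
Smallest integer k = 12.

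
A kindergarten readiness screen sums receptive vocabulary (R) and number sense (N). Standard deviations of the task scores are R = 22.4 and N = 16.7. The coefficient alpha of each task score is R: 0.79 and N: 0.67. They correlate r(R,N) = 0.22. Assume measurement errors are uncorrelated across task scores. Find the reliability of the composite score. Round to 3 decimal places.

Var(R+N) = 22.4² + 16.7² + 2·[22.4·16.7·0.22] = 780.65 + 164.595 = 945.245.
Under uncorrelated errors the observed covariances equal the true-score covariances, so only the own-variance terms attenuate.
True-score variance = [22.4²·0.79 + 16.7²·0.67] + 164.595 = 583.247 + 164.595 = 747.842.
Reliability = 747.842 / 945.245 = 0.791.

0.791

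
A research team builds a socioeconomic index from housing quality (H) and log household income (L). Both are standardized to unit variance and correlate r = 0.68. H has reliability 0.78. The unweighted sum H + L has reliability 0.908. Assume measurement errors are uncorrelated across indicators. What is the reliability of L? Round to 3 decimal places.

Var(H+L) = 2 + 2·0.68 = 3.360.
True-score variance = ρ_H + ρ_L + 2·0.68, so 0.908 = (0.78 + ρ_L + 1.36) / 3.360.
ρ_L = 0.908·3.360 − 0.78 − 1.36 = 0.911.

0.911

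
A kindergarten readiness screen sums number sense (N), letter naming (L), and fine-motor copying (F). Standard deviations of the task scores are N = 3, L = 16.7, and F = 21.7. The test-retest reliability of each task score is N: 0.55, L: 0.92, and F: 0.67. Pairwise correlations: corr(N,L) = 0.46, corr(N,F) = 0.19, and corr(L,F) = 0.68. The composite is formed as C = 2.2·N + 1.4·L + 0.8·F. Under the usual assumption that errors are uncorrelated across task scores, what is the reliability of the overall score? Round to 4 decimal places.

0.9001

Var(C) = 2.2²·3² + 1.4²·16.7² + 0.8²·21.7² + 2·[3.08·3·16.7·0.46 + 1.76·3·21.7·0.19 + 1.12·16.7·21.7·0.68] = 891.554 + 737.495 = 1629.05.
With uncorrelated errors the cross-covariances are all true-score covariance, so they carry over unchanged; only the diagonal terms shrink to ρᵢσᵢ².
True-score variance = [2.2²·3²·0.55 + 1.4²·16.7²·0.92 + 0.8²·21.7²·0.67] + 737.495 = 728.77 + 737.495 = 1466.26.
Reliability = 1466.26 / 1629.05 = 0.9001.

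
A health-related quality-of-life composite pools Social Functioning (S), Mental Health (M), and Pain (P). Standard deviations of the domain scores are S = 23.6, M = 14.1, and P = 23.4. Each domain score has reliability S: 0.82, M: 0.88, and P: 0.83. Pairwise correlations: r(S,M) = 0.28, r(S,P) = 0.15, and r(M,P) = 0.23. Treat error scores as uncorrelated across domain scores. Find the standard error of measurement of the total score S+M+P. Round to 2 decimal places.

Var(total) = 1303.33 + 503.79 = 1807.12.
True-score variance = 1086.13 + 503.79 = 1589.92, so reliability = 0.8798.
Error variance = 1807.12 − 1589.92 = 217.195; SEM = √217.195 = 14.74.

14.74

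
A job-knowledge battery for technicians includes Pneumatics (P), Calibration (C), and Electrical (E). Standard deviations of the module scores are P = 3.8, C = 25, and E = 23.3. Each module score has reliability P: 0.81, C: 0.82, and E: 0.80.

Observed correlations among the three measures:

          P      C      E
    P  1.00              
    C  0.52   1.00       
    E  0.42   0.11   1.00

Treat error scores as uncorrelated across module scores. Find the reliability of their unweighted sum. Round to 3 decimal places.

0.849

Var(P+C+E) = 3.8² + 25² + 23.3² + 2·[3.8·25·0.52 + 3.8·23.3·0.42 + 25·23.3·0.11] = 1182.33 + 301.324 = 1483.65.
Under uncorrelated errors the observed covariances equal the true-score covariances, so only the own-variance terms attenuate.
True-score variance = [3.8²·0.81 + 25²·0.82 + 23.3²·0.80] + 301.324 = 958.508 + 301.324 = 1259.83.
Reliability = 1259.83 / 1483.65 = 0.849.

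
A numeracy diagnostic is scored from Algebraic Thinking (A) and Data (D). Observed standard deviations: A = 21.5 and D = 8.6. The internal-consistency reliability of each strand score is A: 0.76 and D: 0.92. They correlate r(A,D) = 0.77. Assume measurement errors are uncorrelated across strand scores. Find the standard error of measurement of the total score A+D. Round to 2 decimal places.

10.81

Var(total) = 536.21 + 284.746 = 820.956.
True-score variance = 419.353 + 284.746 = 704.099, so reliability = 0.8577.
Error variance = 820.956 − 704.099 = 116.857; SEM = √116.857 = 10.81.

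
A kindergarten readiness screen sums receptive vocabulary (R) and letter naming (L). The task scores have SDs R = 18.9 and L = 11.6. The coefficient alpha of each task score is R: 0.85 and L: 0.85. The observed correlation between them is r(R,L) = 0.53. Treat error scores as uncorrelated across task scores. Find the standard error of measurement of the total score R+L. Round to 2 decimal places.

8.59

Var(total) = 491.77 + 232.394 = 724.164.
True-score variance = 418.004 + 232.394 = 650.399, so reliability = 0.8981.
Error variance = 724.164 − 650.399 = 73.7655; SEM = √73.7655 = 8.59.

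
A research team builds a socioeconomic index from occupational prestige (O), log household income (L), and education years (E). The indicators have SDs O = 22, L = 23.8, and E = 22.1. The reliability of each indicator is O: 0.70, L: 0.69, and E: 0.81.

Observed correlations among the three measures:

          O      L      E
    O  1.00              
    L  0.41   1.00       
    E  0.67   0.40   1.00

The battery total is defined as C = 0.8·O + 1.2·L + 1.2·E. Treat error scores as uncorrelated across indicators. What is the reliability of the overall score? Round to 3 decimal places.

Var(C) = 0.8²·22² + 1.2²·23.8² + 1.2²·22.1² + 2·[0.96·22·23.8·0.41 + 0.96·22·22.1·0.67 + 1.44·23.8·22.1·0.40] = 1828.74 + 1643.55 = 3472.3.
Because errors are independent across components, Cov(Tᵢ,Tⱼ) = Cov(Xᵢ,Xⱼ); the off-diagonal part of the true-score variance is the same as above.
True-score variance = [0.8²·22²·0.70 + 1.2²·23.8²·0.69 + 1.2²·22.1²·0.81] + 1643.55 = 1349.33 + 1643.55 = 2992.88.
Reliability = 2992.88 / 3472.3 = 0.862.

0.862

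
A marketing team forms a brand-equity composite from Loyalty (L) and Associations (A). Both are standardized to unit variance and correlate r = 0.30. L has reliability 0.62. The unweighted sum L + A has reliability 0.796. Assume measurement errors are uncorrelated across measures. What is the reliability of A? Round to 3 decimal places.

Var(L+A) = 2 + 2·0.30 = 2.600.
True-score variance = ρ_L + ρ_A + 2·0.30, so 0.796 = (0.62 + ρ_A + 0.60) / 2.600.
ρ_A = 0.796·2.600 − 0.62 − 0.60 = 0.850.

0.850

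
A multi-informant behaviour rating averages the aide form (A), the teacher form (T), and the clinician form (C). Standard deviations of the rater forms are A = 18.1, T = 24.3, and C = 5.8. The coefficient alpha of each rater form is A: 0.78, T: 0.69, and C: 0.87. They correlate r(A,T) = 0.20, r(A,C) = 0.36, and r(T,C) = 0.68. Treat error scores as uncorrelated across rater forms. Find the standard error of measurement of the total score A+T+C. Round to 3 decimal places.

16.109

Var(total) = 951.74 + 443.196 = 1394.94.
True-score variance = 692.241 + 443.196 = 1135.44, so reliability = 0.8140.
Error variance = 1394.94 − 1135.44 = 259.499; SEM = √259.499 = 16.109.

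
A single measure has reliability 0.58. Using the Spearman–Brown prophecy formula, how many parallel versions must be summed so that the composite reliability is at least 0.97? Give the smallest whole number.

k ≥ ρ*(1−ρ₁)/(ρ₁(1−ρ*)) = 0.97·0.42 / (0.58·0.03) = 23.414.
Smallest integer k = 24.

24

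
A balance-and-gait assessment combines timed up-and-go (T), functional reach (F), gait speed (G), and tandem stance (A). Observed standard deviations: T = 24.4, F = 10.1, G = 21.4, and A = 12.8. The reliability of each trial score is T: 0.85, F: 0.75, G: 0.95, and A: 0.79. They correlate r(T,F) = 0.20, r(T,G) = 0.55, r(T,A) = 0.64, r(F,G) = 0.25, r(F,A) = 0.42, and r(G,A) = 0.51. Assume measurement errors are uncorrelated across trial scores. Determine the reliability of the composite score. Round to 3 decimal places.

Var(T+F+G+A) = 24.4² + 10.1² + 21.4² + 12.8² + 2·[24.4·10.1·0.20 + 24.4·21.4·0.55 + 24.4·12.8·0.64 + 10.1·21.4·0.25 + 10.1·12.8·0.42 + 21.4·12.8·0.51] = 1319.17 + 1568.79 = 2887.96.
Because errors are independent across components, Cov(Tᵢ,Tⱼ) = Cov(Xᵢ,Xⱼ); the off-diagonal part of the true-score variance is the same as above.
True-score variance = [24.4²·0.85 + 10.1²·0.75 + 21.4²·0.95 + 12.8²·0.79] + 1568.79 = 1147.06 + 1568.79 = 2715.84.
Reliability = 2715.84 / 2887.96 = 0.940.

0.940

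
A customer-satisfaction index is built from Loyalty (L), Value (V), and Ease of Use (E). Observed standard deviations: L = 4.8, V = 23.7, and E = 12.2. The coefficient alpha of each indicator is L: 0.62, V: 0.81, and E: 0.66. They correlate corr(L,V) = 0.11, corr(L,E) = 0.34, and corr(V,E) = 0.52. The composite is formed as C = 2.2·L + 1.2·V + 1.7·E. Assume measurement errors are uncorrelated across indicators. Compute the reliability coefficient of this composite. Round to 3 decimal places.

Var(C) = 2.2²·4.8² + 1.2²·23.7² + 1.7²·12.2² + 2·[2.64·4.8·23.7·0.11 + 3.74·4.8·12.2·0.34 + 2.04·23.7·12.2·0.52] = 1350.49 + 828.441 = 2178.94.
Because errors are independent across components, Cov(Tᵢ,Tⱼ) = Cov(Xᵢ,Xⱼ); the off-diagonal part of the true-score variance is the same as above.
True-score variance = [2.2²·4.8²·0.62 + 1.2²·23.7²·0.81 + 1.7²·12.2²·0.66] + 828.441 = 1008.19 + 828.441 = 1836.63.
Reliability = 1836.63 / 2178.94 = 0.843.

0.843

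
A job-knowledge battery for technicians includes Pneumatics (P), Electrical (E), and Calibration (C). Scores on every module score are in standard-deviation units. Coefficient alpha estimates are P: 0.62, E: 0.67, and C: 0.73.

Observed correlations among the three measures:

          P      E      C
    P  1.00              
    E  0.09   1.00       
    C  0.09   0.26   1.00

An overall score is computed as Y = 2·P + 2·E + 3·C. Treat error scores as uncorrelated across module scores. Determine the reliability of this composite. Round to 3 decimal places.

Var(Y) = 2² + 2² + 3² + 2·[4·0.09 + 6·0.09 + 6·0.26] = 17 + 4.92 = 21.92.
Under uncorrelated errors the observed covariances equal the true-score covariances, so only the own-variance terms attenuate.
True-score variance = [2²·0.62 + 2²·0.67 + 3²·0.73] + 4.92 = 11.73 + 4.92 = 16.65.
Reliability = 16.65 / 21.92 = 0.760.

0.760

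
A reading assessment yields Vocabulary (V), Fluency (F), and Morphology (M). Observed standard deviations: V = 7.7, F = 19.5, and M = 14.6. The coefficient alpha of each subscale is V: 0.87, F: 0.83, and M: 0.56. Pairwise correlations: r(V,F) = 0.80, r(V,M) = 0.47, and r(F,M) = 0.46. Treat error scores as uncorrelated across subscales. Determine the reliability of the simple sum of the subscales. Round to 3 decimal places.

Var(V+F+M) = 7.7² + 19.5² + 14.6² + 2·[7.7·19.5·0.80 + 7.7·14.6·0.47 + 19.5·14.6·0.46] = 652.7 + 607.839 = 1260.54.
Under uncorrelated errors the observed covariances equal the true-score covariances, so only the own-variance terms attenuate.
True-score variance = [7.7²·0.87 + 19.5²·0.83 + 14.6²·0.56] + 607.839 = 486.559 + 607.839 = 1094.4.
Reliability = 1094.4 / 1260.54 = 0.868.

0.868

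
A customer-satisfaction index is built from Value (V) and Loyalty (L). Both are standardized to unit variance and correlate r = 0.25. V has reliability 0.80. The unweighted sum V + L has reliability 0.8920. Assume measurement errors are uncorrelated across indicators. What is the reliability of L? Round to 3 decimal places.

Var(V+L) = 2 + 2·0.25 = 2.500.
True-score variance = ρ_V + ρ_L + 2·0.25, so 0.8920 = (0.80 + ρ_L + 0.50) / 2.500.
ρ_L = 0.8920·2.500 − 0.80 − 0.50 = 0.930.

0.930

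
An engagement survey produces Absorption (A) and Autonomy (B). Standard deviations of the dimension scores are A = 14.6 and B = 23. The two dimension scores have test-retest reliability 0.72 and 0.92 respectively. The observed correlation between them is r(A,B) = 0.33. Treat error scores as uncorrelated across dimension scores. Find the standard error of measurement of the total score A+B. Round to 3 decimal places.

Var(total) = 742.16 + 221.628 = 963.788.
True-score variance = 640.155 + 221.628 = 861.783, so reliability = 0.8942.
Error variance = 963.788 − 861.783 = 102.005; SEM = √102.005 = 10.100.

10.100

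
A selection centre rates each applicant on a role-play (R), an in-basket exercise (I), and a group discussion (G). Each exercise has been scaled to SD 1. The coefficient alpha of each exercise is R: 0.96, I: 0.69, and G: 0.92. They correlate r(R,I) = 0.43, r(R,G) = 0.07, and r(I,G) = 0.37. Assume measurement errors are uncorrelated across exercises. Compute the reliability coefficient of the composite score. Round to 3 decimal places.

0.909

Var(R+I+G) = 3 + 2·[0.43 + 0.07 + 0.37] = 3 + 1.74 = 4.74.
Under uncorrelated errors the observed covariances equal the true-score covariances, so only the own-variance terms attenuate.
True-score variance = [0.96 + 0.69 + 0.92] + 1.74 = 2.57 + 1.74 = 4.31.
Reliability = 4.31 / 4.74 = 0.909.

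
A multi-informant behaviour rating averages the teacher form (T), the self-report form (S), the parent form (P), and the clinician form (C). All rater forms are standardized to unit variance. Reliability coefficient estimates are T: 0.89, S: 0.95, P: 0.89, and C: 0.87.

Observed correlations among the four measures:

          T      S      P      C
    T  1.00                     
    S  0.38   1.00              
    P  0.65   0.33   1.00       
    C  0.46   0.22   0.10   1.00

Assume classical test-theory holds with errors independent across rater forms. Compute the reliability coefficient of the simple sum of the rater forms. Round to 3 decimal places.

0.952

Var(T+S+P+C) = 4 + 2·[0.38 + 0.65 + 0.46 + 0.33 + 0.22 + 0.10] = 4 + 4.28 = 8.28.
Because errors are independent across components, Cov(Tᵢ,Tⱼ) = Cov(Xᵢ,Xⱼ); the off-diagonal part of the true-score variance is the same as above.
True-score variance = [0.89 + 0.95 + 0.89 + 0.87] + 4.28 = 3.6 + 4.28 = 7.88.
Reliability = 7.88 / 8.28 = 0.952.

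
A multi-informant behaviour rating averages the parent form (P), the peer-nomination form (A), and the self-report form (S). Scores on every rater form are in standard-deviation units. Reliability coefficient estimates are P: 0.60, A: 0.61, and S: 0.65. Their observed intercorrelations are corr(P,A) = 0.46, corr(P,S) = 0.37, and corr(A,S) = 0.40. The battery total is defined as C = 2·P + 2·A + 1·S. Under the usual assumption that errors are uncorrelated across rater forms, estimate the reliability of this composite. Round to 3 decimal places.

0.777

Var(C) = 2² + 2² + 1 + 2·[4·0.46 + 2·0.37 + 2·0.40] = 9 + 6.76 = 15.76.
Because errors are independent across components, Cov(Tᵢ,Tⱼ) = Cov(Xᵢ,Xⱼ); the off-diagonal part of the true-score variance is the same as above.
True-score variance = [2²·0.60 + 2²·0.61 + 0.65] + 6.76 = 5.49 + 6.76 = 12.25.
Reliability = 12.25 / 15.76 = 0.777.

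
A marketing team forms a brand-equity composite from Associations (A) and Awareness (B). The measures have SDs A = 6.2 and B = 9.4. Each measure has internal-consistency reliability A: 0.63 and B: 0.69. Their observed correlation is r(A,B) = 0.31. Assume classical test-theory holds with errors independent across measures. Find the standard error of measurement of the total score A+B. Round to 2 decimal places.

Var(total) = 126.8 + 36.1336 = 162.934.
True-score variance = 85.1856 + 36.1336 = 121.319, so reliability = 0.7446.
Error variance = 162.934 − 121.319 = 41.6144; SEM = √41.6144 = 6.45.

6.45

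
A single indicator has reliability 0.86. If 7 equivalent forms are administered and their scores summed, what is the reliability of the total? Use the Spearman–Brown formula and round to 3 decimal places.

0.977

ρ_k = kρ / (1 + (k−1)ρ) = 7·0.86 / (1 + 6·0.86) = 6.020 / 6.160 = 0.977.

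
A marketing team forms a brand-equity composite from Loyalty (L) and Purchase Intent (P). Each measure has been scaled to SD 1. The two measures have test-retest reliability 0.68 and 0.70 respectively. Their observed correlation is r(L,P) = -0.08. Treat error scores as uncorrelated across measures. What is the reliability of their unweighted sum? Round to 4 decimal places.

Var(L+P) = 2 + 2·[(-0.08)] = 2 − 0.16 = 1.84.
Under uncorrelated errors the observed covariances equal the true-score covariances, so only the own-variance terms attenuate.
True-score variance = [0.68 + 0.70] − 0.16 = 1.38 − 0.16 = 1.22.
Reliability = 1.22 / 1.84 = 0.6630.

0.6630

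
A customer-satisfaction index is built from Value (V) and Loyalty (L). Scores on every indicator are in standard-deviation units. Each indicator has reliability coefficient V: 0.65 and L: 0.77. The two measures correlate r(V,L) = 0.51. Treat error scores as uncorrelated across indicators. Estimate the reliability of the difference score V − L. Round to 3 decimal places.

0.408

Var(V−L) = 1 + 1 − 2·0.51 = 2 − 1.02 = 0.98.
Because errors are independent across components, Cov(Tᵢ,Tⱼ) = Cov(Xᵢ,Xⱼ); the off-diagonal part of the true-score variance is the same as above.
True-score variance = [0.65 + 0.77] − 1.02 = 1.42 − 1.02 = 0.4.
Reliability = 0.4 / 0.98 = 0.408.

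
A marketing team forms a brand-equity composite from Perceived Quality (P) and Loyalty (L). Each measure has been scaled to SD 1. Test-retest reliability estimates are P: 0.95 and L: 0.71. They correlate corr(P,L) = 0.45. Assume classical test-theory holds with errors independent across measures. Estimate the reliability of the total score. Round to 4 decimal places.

0.8828

Var(P+L) = 2 + 2·[0.45] = 2 + 0.9 = 2.9.
With uncorrelated errors the cross-covariances are all true-score covariance, so they carry over unchanged; only the diagonal terms shrink to ρᵢσᵢ².
True-score variance = [0.95 + 0.71] + 0.9 = 1.66 + 0.9 = 2.56.
Reliability = 2.56 / 2.9 = 0.8828.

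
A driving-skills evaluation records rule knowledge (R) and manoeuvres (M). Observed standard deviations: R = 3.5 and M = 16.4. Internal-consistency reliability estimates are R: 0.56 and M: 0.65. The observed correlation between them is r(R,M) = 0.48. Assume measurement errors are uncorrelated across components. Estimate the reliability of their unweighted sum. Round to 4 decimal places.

0.7041

Var(R+M) = 3.5² + 16.4² + 2·[3.5·16.4·0.48] = 281.21 + 55.104 = 336.314.
Under uncorrelated errors the observed covariances equal the true-score covariances, so only the own-variance terms attenuate.
True-score variance = [3.5²·0.56 + 16.4²·0.65] + 55.104 = 181.684 + 55.104 = 236.788.
Reliability = 236.788 / 336.314 = 0.7041.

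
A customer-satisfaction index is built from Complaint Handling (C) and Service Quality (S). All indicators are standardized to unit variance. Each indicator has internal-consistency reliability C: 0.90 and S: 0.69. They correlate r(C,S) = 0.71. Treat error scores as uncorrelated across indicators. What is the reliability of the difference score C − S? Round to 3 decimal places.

0.293

Var(C−S) = 1 + 1 − 2·0.71 = 2 − 1.42 = 0.58.
Under uncorrelated errors the observed covariances equal the true-score covariances, so only the own-variance terms attenuate.
True-score variance = [0.90 + 0.69] − 1.42 = 1.59 − 1.42 = 0.17.
Reliability = 0.17 / 0.58 = 0.293.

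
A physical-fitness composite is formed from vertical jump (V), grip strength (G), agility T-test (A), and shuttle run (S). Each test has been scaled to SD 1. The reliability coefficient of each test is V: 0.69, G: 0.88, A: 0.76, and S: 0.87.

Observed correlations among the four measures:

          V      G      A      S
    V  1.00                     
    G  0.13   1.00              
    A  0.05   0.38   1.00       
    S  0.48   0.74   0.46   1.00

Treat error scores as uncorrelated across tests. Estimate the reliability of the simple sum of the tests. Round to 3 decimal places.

Var(V+G+A+S) = 4 + 2·[0.13 + 0.05 + 0.48 + 0.38 + 0.74 + 0.46] = 4 + 4.48 = 8.48.
With uncorrelated errors the cross-covariances are all true-score covariance, so they carry over unchanged; only the diagonal terms shrink to ρᵢσᵢ².
True-score variance = [0.69 + 0.88 + 0.76 + 0.87] + 4.48 = 3.2 + 4.48 = 7.68.
Reliability = 7.68 / 8.48 = 0.906.

0.906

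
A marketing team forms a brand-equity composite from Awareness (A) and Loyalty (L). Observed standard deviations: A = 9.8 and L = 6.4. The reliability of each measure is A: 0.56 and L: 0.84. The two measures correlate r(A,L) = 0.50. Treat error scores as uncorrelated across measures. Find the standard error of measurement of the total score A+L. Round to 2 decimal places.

6.99

Var(total) = 137 + 62.72 = 199.72.
True-score variance = 88.1888 + 62.72 = 150.909, so reliability = 0.7556.
Error variance = 199.72 − 150.909 = 48.8112; SEM = √48.8112 = 6.99.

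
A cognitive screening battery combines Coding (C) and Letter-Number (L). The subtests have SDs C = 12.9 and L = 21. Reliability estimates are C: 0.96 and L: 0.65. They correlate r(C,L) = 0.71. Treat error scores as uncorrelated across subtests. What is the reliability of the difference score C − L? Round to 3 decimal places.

0.277

Var(C−L) = 12.9² + 21² − 2·12.9·21·0.71 = 607.41 − 384.678 = 222.732.
With uncorrelated errors the cross-covariances are all true-score covariance, so they carry over unchanged; only the diagonal terms shrink to ρᵢσᵢ².
True-score variance = [12.9²·0.96 + 21²·0.65] − 384.678 = 446.404 − 384.678 = 61.7256.
Reliability = 61.7256 / 222.732 = 0.277.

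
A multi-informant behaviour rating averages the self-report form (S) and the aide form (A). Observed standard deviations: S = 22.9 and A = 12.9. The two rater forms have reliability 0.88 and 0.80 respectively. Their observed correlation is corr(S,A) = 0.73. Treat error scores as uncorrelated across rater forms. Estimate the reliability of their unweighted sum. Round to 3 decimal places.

Var(S+A) = 22.9² + 12.9² + 2·[22.9·12.9·0.73] = 690.82 + 431.299 = 1122.12.
Under uncorrelated errors the observed covariances equal the true-score covariances, so only the own-variance terms attenuate.
True-score variance = [22.9²·0.88 + 12.9²·0.80] + 431.299 = 594.609 + 431.299 = 1025.91.
Reliability = 1025.91 / 1122.12 = 0.914.

0.914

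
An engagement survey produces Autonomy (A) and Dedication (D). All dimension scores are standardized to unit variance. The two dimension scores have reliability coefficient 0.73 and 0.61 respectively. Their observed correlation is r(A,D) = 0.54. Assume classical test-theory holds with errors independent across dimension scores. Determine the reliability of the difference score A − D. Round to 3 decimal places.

0.283

Var(A−D) = 1 + 1 − 2·0.54 = 2 − 1.08 = 0.92.
With uncorrelated errors the cross-covariances are all true-score covariance, so they carry over unchanged; only the diagonal terms shrink to ρᵢσᵢ².
True-score variance = [0.73 + 0.61] − 1.08 = 1.34 − 1.08 = 0.26.
Reliability = 0.26 / 0.92 = 0.283.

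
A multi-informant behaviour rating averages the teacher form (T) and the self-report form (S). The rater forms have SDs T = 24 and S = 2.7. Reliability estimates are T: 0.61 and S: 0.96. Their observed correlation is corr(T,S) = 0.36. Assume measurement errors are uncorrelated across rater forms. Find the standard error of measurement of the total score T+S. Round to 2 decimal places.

Var(total) = 583.29 + 46.656 = 629.946.
True-score variance = 358.358 + 46.656 = 405.014, so reliability = 0.6429.
Error variance = 629.946 − 405.014 = 224.932; SEM = √224.932 = 15.00.

15.00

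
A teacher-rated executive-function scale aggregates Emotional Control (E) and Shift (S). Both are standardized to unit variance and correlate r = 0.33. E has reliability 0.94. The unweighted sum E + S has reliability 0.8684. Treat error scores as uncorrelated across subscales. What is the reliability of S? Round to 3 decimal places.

Var(E+S) = 2 + 2·0.33 = 2.660.
True-score variance = ρ_E + ρ_S + 2·0.33, so 0.8684 = (0.94 + ρ_S + 0.66) / 2.660.
ρ_S = 0.8684·2.660 − 0.94 − 0.66 = 0.710.

0.710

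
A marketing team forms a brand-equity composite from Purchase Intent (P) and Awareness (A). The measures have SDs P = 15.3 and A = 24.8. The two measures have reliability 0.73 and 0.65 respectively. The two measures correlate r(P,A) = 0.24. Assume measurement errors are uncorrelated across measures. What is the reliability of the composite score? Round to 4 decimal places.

0.7300

Var(P+A) = 15.3² + 24.8² + 2·[15.3·24.8·0.24] = 849.13 + 182.131 = 1031.26.
With uncorrelated errors the cross-covariances are all true-score covariance, so they carry over unchanged; only the diagonal terms shrink to ρᵢσᵢ².
True-score variance = [15.3²·0.73 + 24.8²·0.65] + 182.131 = 570.662 + 182.131 = 752.793.
Reliability = 752.793 / 1031.26 = 0.7300.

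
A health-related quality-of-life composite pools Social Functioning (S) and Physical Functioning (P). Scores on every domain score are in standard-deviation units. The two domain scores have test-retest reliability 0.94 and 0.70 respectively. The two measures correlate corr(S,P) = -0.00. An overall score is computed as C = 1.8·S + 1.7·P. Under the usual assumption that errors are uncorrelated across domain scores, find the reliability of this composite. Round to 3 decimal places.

Var(C) = 1.8² + 1.7² + 2·[3.06·-0.00] = 6.13 + 0 = 6.13.
Under uncorrelated errors the observed covariances equal the true-score covariances, so only the own-variance terms attenuate.
True-score variance = [1.8²·0.94 + 1.7²·0.70] + 0 = 5.0686 + 0 = 5.0686.
Reliability = 5.0686 / 6.13 = 0.827.

0.827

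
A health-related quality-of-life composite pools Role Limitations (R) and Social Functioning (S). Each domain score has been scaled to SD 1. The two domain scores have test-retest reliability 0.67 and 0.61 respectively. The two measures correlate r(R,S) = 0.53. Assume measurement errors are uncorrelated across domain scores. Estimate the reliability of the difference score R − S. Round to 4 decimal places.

0.2340

Var(R−S) = 1 + 1 − 2·0.53 = 2 − 1.06 = 0.94.
With uncorrelated errors the cross-covariances are all true-score covariance, so they carry over unchanged; only the diagonal terms shrink to ρᵢσᵢ².
True-score variance = [0.67 + 0.61] − 1.06 = 1.28 − 1.06 = 0.22.
Reliability = 0.22 / 0.94 = 0.2340.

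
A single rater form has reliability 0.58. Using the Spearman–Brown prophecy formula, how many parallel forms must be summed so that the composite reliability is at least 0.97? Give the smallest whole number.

k ≥ ρ*(1−ρ₁)/(ρ₁(1−ρ*)) = 0.97·0.42 / (0.58·0.03) = 23.414.
Smallest integer k = 24.

24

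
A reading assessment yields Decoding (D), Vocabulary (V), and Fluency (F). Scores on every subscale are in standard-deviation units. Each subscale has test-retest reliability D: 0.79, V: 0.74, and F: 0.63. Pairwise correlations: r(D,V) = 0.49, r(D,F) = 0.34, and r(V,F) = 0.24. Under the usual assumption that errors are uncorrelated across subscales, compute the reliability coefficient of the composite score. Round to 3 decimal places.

Var(D+V+F) = 3 + 2·[0.49 + 0.34 + 0.24] = 3 + 2.14 = 5.14.
Because errors are independent across components, Cov(Tᵢ,Tⱼ) = Cov(Xᵢ,Xⱼ); the off-diagonal part of the true-score variance is the same as above.
True-score variance = [0.79 + 0.74 + 0.63] + 2.14 = 2.16 + 2.14 = 4.3.
Reliability = 4.3 / 5.14 = 0.837.

0.837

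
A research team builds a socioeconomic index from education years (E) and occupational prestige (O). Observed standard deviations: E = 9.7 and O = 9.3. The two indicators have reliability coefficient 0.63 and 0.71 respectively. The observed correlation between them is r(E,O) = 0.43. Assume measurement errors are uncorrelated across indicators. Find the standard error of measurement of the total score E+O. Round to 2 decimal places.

7.74

Var(total) = 180.58 + 77.5806 = 258.161.
True-score variance = 120.685 + 77.5806 = 198.265, so reliability = 0.7680.
Error variance = 258.161 − 198.265 = 59.8954; SEM = √59.8954 = 7.74.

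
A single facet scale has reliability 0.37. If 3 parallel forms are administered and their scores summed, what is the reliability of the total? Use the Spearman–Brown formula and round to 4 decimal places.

ρ_k = kρ / (1 + (k−1)ρ) = 3·0.37 / (1 + 2·0.37) = 1.110 / 1.740 = 0.6379.

0.6379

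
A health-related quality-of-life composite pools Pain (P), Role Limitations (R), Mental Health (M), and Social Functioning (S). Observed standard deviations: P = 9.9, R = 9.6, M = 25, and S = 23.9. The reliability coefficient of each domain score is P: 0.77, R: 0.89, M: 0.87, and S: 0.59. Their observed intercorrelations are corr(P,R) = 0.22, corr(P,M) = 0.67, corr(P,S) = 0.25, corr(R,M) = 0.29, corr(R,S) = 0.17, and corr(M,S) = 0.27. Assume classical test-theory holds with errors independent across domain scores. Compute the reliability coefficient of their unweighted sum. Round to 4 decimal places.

Var(P+R+M+S) = 9.9² + 9.6² + 25² + 23.9² + 2·[9.9·9.6·0.22 + 9.9·25·0.67 + 9.9·23.9·0.25 + 9.6·25·0.29 + 9.6·23.9·0.17 + 25·23.9·0.27] = 1386.38 + 1031.63 = 2418.01.
With uncorrelated errors the cross-covariances are all true-score covariance, so they carry over unchanged; only the diagonal terms shrink to ρᵢσᵢ².
True-score variance = [9.9²·0.77 + 9.6²·0.89 + 25²·0.87 + 23.9²·0.59] + 1031.63 = 1038.25 + 1031.63 = 2069.89.
Reliability = 2069.89 / 2418.01 = 0.8560.

0.8560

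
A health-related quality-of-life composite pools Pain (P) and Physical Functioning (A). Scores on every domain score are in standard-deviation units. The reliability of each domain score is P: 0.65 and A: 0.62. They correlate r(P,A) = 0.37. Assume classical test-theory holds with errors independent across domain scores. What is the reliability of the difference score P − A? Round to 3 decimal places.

0.421

Var(P−A) = 1 + 1 − 2·0.37 = 2 − 0.74 = 1.26.
Under uncorrelated errors the observed covariances equal the true-score covariances, so only the own-variance terms attenuate.
True-score variance = [0.65 + 0.62] − 0.74 = 1.27 − 0.74 = 0.53.
Reliability = 0.53 / 1.26 = 0.421.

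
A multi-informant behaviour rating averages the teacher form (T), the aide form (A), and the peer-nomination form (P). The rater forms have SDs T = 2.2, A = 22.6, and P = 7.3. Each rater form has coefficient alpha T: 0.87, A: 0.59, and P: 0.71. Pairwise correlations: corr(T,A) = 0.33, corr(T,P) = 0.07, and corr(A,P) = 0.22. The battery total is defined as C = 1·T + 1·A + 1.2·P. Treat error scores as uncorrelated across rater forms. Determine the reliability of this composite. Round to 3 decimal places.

Var(C) = 2.2² + 22.6² + 1.2²·7.3² + 2·[2.2·22.6·0.33 + 1.2·2.2·7.3·0.07 + 1.2·22.6·7.3·0.22] = 592.338 + 122.623 = 714.96.
With uncorrelated errors the cross-covariances are all true-score covariance, so they carry over unchanged; only the diagonal terms shrink to ρᵢσᵢ².
True-score variance = [2.2²·0.87 + 22.6²·0.59 + 1.2²·7.3²·0.71] + 122.623 = 360.043 + 122.623 = 482.666.
Reliability = 482.666 / 714.96 = 0.675.

0.675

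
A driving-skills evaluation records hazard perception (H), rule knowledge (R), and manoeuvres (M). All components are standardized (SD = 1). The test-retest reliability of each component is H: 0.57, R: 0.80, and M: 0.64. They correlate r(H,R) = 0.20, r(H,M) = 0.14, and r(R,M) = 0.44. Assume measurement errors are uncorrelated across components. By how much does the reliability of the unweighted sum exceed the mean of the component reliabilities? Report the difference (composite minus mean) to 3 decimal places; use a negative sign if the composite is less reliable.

Var(sum) = 3 + 1.56 = 4.56; true-score variance = 2.01 + 1.56 = 3.57; composite reliability = 0.7829.
Mean component reliability = 0.6700.
Difference = 0.7829 − 0.6700 = 0.113.

0.113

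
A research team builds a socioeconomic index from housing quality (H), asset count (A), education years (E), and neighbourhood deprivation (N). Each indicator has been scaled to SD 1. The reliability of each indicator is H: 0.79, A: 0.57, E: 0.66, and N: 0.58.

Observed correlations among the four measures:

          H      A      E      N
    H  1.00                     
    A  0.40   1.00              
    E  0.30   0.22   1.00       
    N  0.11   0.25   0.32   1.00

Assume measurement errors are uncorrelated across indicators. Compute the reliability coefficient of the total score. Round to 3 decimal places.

Var(H+A+E+N) = 4 + 2·[0.40 + 0.30 + 0.11 + 0.22 + 0.25 + 0.32] = 4 + 3.2 = 7.2.
With uncorrelated errors the cross-covariances are all true-score covariance, so they carry over unchanged; only the diagonal terms shrink to ρᵢσᵢ².
True-score variance = [0.79 + 0.57 + 0.66 + 0.58] + 3.2 = 2.6 + 3.2 = 5.8.
Reliability = 5.8 / 7.2 = 0.806.

0.806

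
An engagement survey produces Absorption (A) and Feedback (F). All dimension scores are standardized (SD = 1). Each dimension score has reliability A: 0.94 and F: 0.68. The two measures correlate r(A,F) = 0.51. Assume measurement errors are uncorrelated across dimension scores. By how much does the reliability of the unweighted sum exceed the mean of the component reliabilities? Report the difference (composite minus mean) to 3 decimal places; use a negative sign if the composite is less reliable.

0.064

Var(sum) = 2 + 1.02 = 3.02; true-score variance = 1.62 + 1.02 = 2.64; composite reliability = 0.8742.
Mean component reliability = 0.8100.
Difference = 0.8742 − 0.8100 = 0.064.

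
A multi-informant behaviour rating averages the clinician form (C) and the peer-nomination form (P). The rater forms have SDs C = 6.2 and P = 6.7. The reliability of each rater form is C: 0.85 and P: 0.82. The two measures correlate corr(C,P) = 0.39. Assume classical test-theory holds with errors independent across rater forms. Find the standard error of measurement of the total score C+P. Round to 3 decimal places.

Var(total) = 83.33 + 32.4012 = 115.731.
True-score variance = 69.4838 + 32.4012 = 101.885, so reliability = 0.8804.
Error variance = 115.731 − 101.885 = 13.8462; SEM = √13.8462 = 3.721.

3.721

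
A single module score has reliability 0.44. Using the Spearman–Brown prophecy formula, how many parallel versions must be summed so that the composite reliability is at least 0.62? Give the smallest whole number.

k ≥ ρ*(1−ρ₁)/(ρ₁(1−ρ*)) = 0.62·0.56 / (0.44·0.38) = 2.077.
Smallest integer k = 3.

3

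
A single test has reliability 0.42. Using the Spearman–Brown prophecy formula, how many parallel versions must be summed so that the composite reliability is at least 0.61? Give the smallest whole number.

3

k ≥ ρ*(1−ρ₁)/(ρ₁(1−ρ*)) = 0.61·0.58 / (0.42·0.39) = 2.160.
Smallest integer k = 3.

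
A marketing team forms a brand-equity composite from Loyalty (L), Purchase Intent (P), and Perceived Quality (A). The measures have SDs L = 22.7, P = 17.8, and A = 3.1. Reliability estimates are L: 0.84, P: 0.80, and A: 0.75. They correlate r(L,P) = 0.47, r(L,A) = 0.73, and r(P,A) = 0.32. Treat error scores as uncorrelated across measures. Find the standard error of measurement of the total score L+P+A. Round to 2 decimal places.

Var(total) = 841.74 + 517.872 = 1359.61.
True-score variance = 693.523 + 517.872 = 1211.39, so reliability = 0.8910.
Error variance = 1359.61 − 1211.39 = 148.217; SEM = √148.217 = 12.17.

12.17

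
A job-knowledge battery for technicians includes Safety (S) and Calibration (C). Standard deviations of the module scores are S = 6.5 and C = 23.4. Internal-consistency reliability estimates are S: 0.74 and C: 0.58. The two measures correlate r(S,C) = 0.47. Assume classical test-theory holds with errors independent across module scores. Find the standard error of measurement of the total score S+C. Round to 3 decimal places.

15.523

Var(total) = 589.81 + 142.974 = 732.784.
True-score variance = 348.85 + 142.974 = 491.824, so reliability = 0.6712.
Error variance = 732.784 − 491.824 = 240.96; SEM = √240.96 = 15.523.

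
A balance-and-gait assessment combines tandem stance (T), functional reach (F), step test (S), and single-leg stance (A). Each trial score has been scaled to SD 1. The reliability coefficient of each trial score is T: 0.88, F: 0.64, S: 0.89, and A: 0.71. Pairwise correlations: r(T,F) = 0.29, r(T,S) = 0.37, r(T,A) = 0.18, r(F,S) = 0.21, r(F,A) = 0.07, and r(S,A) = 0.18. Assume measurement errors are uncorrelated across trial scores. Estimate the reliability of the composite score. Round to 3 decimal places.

Var(T+F+S+A) = 4 + 2·[0.29 + 0.37 + 0.18 + 0.21 + 0.07 + 0.18] = 4 + 2.6 = 6.6.
Under uncorrelated errors the observed covariances equal the true-score covariances, so only the own-variance terms attenuate.
True-score variance = [0.88 + 0.64 + 0.89 + 0.71] + 2.6 = 3.12 + 2.6 = 5.72.
Reliability = 5.72 / 6.6 = 0.867.

0.867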